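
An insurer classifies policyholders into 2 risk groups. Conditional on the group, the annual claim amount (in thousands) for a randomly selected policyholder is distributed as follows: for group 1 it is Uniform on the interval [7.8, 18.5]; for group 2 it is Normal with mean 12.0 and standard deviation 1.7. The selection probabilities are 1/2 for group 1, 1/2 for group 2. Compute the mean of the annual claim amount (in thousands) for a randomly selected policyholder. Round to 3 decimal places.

12.575

Component means — 1: 13.15; 2: 12.
E[X] = 0.5·13.15 + 0.5·12 = 12.575.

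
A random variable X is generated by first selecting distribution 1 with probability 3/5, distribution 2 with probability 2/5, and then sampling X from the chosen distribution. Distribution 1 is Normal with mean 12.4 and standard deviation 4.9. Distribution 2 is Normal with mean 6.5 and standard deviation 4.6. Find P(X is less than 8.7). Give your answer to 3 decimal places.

Conditional on each component, P(X < 8.7): 1: 0.225094; 2: 0.683768.
By total probability, P(X < 8.7) = 0.6·0.225094 + 0.4·0.683768 = 0.408563.

0.409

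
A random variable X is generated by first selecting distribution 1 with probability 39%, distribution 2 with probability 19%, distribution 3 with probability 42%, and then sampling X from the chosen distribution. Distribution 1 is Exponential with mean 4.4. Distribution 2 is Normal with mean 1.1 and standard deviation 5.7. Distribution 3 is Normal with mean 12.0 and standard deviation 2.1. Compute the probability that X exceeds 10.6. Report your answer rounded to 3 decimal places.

Conditional on each component, P(X > 10.6): 1: 0.089897; 2: 0.0477904; 3: 0.747507.
By total probability, P(X > 10.6) = 0.39·0.089897 + 0.19·0.0477904 + 0.42·0.747507 = 0.358093.

0.358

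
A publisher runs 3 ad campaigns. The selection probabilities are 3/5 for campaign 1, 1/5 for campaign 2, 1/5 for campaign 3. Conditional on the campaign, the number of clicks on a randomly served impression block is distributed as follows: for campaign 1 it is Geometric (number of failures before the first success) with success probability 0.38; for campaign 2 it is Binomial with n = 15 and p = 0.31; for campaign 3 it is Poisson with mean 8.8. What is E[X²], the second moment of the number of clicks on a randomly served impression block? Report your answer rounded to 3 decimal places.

26.388

For each component E[X²] = Var + (mean)², giving 1: 6.95568; 2: 24.831; 3: 86.24.
Overall E[X²] = 0.6·6.95568 + 0.2·24.831 + 0.2·86.24 = 26.3876.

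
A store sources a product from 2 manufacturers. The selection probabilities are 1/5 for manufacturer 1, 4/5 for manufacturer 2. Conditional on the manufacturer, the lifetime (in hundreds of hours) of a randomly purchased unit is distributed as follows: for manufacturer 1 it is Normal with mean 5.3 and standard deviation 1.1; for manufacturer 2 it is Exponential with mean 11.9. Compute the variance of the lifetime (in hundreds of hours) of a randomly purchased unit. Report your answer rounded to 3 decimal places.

Per component, 1: μ=5.3, E[X²]=29.3; 2: μ=11.9, E[X²]=283.22.
E[X] = 0.2·5.3 + 0.8·11.9 = 10.58.
E[X²] = 0.2·29.3 + 0.8·283.22 = 232.436.
Var(X) = E[X²] − (E[X])² = 232.436 − 111.936 = 120.5.

120.500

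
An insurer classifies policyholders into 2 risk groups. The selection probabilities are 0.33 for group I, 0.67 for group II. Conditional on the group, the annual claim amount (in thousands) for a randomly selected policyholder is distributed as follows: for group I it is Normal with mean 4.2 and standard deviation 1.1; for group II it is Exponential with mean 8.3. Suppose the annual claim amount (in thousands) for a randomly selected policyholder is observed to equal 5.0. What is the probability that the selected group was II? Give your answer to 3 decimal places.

0.325

Likelihoods f(5.0 | ·): I: 0.278396; II: 0.0659627.
Posterior ∝ prior × likelihood. Numerator for II: 0.67·0.0659627 = 0.044195.
Normalizing constant: 0.33·0.278396 + 0.67·0.0659627 = 0.136066.
P(II | observation) = 0.044195 / 0.136066 = 0.324807.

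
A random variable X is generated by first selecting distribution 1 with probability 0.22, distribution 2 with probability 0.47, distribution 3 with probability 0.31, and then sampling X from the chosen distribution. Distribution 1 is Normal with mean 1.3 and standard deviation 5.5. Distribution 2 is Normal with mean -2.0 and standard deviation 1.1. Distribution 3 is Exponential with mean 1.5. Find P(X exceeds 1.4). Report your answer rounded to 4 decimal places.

Conditional on each component, P(X > 1.4): 1: 0.492747; 2: 0.000997724; 3: 0.393241.
By total probability, P(X > 1.4) = 0.22·0.492747 + 0.47·0.000997724 + 0.31·0.393241 = 0.230778.

0.2308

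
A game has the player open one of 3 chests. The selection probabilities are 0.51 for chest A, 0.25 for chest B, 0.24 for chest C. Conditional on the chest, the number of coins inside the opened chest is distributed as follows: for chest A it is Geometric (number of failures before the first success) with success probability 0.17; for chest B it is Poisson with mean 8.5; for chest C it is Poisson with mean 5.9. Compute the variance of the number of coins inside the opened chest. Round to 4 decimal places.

20.3891

Per component, A: μ=4.88235, E[X²]=52.5571; B: μ=8.5, E[X²]=80.75; C: μ=5.9, E[X²]=40.71.
E[X] = 0.51·4.88235 + 0.25·8.5 + 0.24·5.9 = 6.031.
E[X²] = 0.51·52.5571 + 0.25·80.75 + 0.24·40.71 = 56.762.
Var(X) = E[X²] − (E[X])² = 56.762 − 36.373 = 20.3891.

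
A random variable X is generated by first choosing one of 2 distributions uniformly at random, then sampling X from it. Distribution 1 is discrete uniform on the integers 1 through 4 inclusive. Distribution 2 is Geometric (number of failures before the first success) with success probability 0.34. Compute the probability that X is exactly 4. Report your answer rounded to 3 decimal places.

Conditional on each component, P(X = 4): 1: 0.25; 2: 0.0645141.
By total probability, P(X = 4) = 0.5·0.25 + 0.5·0.0645141 = 0.157257.

0.157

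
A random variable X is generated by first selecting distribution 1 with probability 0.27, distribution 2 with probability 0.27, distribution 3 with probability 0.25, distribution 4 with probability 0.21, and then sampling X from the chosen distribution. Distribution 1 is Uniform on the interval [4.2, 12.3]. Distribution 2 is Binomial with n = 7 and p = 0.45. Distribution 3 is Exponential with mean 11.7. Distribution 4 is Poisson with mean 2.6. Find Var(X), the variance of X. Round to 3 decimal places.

50.521

Per component, 1: μ=8.25, E[X²]=73.53; 2: μ=3.15, E[X²]=11.655; 3: μ=11.7, E[X²]=273.78; 4: μ=2.6, E[X²]=9.36.
E[X] = 0.27·8.25 + 0.27·3.15 + 0.25·11.7 + 0.21·2.6 = 6.549.
E[X²] = 0.27·73.53 + 0.27·11.655 + 0.25·273.78 + 0.21·9.36 = 93.4106.
Var(X) = E[X²] − (E[X])² = 93.4106 − 42.8894 = 50.5211.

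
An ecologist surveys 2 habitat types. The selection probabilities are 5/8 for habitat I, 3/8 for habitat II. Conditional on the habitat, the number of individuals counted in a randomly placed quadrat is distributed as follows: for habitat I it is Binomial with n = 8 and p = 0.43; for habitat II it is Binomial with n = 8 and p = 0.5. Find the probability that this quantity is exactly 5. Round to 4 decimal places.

Conditional on each habitat, P(X = 5): I: 0.15246; II: 0.21875.
By total probability, P(X = 5) = 0.625·0.15246 + 0.375·0.21875 = 0.177319.

0.1773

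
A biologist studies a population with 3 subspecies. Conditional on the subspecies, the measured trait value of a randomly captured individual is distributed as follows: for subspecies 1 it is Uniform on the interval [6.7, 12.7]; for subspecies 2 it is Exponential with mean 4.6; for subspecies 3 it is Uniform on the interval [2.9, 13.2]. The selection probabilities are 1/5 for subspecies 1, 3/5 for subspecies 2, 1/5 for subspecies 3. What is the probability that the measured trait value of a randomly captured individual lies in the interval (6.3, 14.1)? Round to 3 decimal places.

0.459

Conditional on each subspecies, P(6.3 < X < 14.1): 1: 1; 2: 0.207574; 3: 0.669903.
By total probability, P(6.3 < X < 14.1) = 0.2·1 + 0.6·0.207574 + 0.2·0.669903 = 0.458525.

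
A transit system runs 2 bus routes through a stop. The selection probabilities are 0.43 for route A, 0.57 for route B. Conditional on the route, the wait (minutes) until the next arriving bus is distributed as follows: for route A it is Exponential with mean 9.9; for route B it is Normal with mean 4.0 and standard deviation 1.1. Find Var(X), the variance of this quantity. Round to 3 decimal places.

Per component, A: μ=9.9, E[X²]=196.02; B: μ=4, E[X²]=17.21.
E[X] = 0.43·9.9 + 0.57·4 = 6.537.
E[X²] = 0.43·196.02 + 0.57·17.21 = 94.0983.
Var(X) = E[X²] − (E[X])² = 94.0983 − 42.7324 = 51.3659.

51.366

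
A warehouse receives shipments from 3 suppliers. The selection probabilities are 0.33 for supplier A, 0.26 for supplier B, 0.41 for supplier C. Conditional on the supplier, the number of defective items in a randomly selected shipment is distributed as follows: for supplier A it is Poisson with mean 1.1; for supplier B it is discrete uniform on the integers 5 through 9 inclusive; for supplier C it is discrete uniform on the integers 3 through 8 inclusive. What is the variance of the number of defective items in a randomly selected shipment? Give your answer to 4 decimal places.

Per component, A: μ=1.1, E[X²]=2.31; B: μ=7, E[X²]=51; C: μ=5.5, E[X²]=33.1667.
E[X] = 0.33·1.1 + 0.26·7 + 0.41·5.5 = 4.438.
E[X²] = 0.33·2.31 + 0.26·51 + 0.41·33.1667 = 27.6206.
Var(X) = E[X²] − (E[X])² = 27.6206 − 19.6958 = 7.92479.

7.9248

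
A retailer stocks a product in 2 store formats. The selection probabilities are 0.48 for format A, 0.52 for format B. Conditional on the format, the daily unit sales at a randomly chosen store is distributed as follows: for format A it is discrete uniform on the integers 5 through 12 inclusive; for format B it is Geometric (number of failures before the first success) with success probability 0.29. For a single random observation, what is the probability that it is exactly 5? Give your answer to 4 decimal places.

0.0872

Conditional on each format, P(X = 5): A: 0.125; B: 0.0523227.
By total probability, P(X = 5) = 0.48·0.125 + 0.52·0.0523227 = 0.0872078.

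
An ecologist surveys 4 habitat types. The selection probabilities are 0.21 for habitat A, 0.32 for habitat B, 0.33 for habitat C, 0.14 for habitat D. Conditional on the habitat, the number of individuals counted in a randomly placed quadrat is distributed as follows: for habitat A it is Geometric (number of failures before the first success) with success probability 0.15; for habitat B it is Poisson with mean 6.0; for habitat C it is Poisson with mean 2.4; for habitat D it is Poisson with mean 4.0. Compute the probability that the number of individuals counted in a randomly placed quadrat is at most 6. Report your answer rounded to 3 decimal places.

0.787

Conditional on each habitat, P(X ≤ 6): A: 0.679423; B: 0.606303; C: 0.988406; D: 0.889326.
By total probability, P(X ≤ 6) = 0.21·0.679423 + 0.32·0.606303 + 0.33·0.988406 + 0.14·0.889326 = 0.787375.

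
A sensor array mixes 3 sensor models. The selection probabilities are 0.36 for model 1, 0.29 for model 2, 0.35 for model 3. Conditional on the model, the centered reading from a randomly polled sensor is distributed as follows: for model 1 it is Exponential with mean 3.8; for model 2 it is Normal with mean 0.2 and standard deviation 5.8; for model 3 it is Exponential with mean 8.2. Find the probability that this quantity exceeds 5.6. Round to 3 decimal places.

0.310

Conditional on each model, P(X > 5.6): 1: 0.22908; 2: 0.175918; 3: 0.505136.
By total probability, P(X > 5.6) = 0.36·0.22908 + 0.29·0.175918 + 0.35·0.505136 = 0.310283.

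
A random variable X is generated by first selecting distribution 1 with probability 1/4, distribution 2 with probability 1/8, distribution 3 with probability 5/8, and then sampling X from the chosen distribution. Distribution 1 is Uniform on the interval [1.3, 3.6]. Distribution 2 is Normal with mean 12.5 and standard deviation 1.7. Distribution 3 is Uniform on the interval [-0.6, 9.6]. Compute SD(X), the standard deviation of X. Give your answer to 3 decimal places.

Per component, 1: μ=2.45, E[X²]=6.44333; 2: μ=12.5, E[X²]=159.14; 3: μ=4.5, E[X²]=28.92.
E[X] = 0.25·2.45 + 0.125·12.5 + 0.625·4.5 = 4.9875.
E[X²] = 0.25·6.44333 + 0.125·159.14 + 0.625·28.92 = 39.5783.
Var(X) = E[X²] − (E[X])² = 39.5783 − 24.8752 = 14.7032.
SD(X) = √14.7032 = 3.83447.

3.834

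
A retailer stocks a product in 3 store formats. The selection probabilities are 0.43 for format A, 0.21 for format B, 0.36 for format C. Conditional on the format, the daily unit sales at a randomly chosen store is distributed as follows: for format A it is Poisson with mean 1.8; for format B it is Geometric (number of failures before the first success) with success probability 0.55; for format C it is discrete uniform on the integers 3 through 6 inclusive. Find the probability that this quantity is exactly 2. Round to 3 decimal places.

0.139

Conditional on each format, P(X = 2): A: 0.267784; B: 0.111375; C: 0.
By total probability, P(X = 2) = 0.43·0.267784 + 0.21·0.111375 + 0.36·0 = 0.138536.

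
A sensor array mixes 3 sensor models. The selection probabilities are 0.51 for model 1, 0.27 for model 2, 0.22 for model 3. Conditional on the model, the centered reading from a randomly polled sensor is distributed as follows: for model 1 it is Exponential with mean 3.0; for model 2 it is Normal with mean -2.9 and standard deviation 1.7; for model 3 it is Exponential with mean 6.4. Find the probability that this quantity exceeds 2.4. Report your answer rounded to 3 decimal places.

Conditional on each model, P(X > 2.4): 1: 0.449329; 2: 0.000911505; 3: 0.687289.
By total probability, P(X > 2.4) = 0.51·0.449329 + 0.27·0.000911505 + 0.22·0.687289 = 0.380608.

0.381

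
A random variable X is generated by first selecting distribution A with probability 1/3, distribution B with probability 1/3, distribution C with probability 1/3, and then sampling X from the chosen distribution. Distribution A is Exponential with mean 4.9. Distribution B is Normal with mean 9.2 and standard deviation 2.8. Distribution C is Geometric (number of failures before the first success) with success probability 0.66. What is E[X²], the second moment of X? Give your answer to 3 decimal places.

For each component E[X²] = Var + (mean)², giving A: 48.02; B: 92.48; C: 1.04591.
Overall E[X²] = 0.333333·48.02 + 0.333333·92.48 + 0.333333·1.04591 = 47.182.

47.182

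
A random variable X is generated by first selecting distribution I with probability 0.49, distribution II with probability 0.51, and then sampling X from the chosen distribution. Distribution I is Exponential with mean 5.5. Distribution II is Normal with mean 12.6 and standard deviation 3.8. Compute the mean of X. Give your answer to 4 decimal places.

9.1210

Component means — I: 5.5; II: 12.6.
E[X] = 0.49·5.5 + 0.51·12.6 = 9.121.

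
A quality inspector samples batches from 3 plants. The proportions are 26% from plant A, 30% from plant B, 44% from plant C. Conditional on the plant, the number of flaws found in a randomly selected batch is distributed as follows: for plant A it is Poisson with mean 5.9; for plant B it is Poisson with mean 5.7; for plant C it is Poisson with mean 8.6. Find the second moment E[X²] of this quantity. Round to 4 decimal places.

58.3680

For each component E[X²] = Var + (mean)², giving A: 40.71; B: 38.19; C: 82.56.
Overall E[X²] = 0.26·40.71 + 0.3·38.19 + 0.44·82.56 = 58.368.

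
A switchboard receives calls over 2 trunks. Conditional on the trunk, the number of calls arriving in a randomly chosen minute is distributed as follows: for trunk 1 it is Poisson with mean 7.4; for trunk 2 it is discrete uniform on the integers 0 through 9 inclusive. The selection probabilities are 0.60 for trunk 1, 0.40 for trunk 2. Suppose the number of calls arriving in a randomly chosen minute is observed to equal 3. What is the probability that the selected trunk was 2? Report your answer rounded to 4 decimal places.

0.6176

Likelihoods P(X=3 | ·): 1: 0.0412824; 2: 0.1.
Posterior ∝ prior × likelihood. Numerator for 2: 0.4·0.1 = 0.04.
Normalizing constant: 0.6·0.0412824 + 0.4·0.1 = 0.0647694.
P(2 | observation) = 0.04 / 0.0647694 = 0.617575.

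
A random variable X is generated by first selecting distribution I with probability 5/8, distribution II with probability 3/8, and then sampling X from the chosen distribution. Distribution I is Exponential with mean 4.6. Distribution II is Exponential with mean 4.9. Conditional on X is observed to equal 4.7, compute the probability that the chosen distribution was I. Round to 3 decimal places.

Likelihoods f(4.7 | ·): I: 0.078254; II: 0.0782052.
Posterior ∝ prior × likelihood. Numerator for I: 0.625·0.078254 = 0.0489087.
Normalizing constant: 0.625·0.078254 + 0.375·0.0782052 = 0.0782357.
P(I | observation) = 0.0489087 / 0.0782357 = 0.625146.

0.625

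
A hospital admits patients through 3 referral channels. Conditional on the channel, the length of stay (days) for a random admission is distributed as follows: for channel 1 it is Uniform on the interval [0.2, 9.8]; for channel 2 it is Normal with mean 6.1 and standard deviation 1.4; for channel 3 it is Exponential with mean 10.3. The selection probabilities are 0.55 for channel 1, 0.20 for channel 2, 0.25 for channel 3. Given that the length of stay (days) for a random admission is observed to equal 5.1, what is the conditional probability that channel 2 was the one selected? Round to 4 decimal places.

0.3799

Likelihoods f(5.1 | ·): 1: 0.104167; 2: 0.220797; 3: 0.059173.
Posterior ∝ prior × likelihood. Numerator for 2: 0.2·0.220797 = 0.0441593.
Normalizing constant: 0.55·0.104167 + 0.2·0.220797 + 0.25·0.059173 = 0.116244.
P(2 | observation) = 0.0441593 / 0.116244 = 0.379884.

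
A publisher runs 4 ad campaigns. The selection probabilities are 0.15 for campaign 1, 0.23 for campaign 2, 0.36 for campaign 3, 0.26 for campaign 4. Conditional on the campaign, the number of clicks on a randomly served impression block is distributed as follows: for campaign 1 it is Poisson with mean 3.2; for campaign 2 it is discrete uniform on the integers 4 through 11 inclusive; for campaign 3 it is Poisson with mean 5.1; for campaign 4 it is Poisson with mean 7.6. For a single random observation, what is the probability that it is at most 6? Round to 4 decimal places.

0.5934

Conditional on each campaign, P(X ≤ 6): 1: 0.955381; 2: 0.375; 3: 0.74742; 4: 0.364621.
By total probability, P(X ≤ 6) = 0.15·0.955381 + 0.23·0.375 + 0.36·0.74742 + 0.26·0.364621 = 0.59343.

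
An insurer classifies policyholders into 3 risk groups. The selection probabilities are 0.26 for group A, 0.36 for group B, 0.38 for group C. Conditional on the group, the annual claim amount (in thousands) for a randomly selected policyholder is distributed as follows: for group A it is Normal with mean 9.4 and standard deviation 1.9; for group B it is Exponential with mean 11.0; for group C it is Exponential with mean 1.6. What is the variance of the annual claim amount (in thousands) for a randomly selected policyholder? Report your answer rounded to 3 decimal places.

Per component, A: μ=9.4, E[X²]=91.97; B: μ=11, E[X²]=242; C: μ=1.6, E[X²]=5.12.
E[X] = 0.26·9.4 + 0.36·11 + 0.38·1.6 = 7.012.
E[X²] = 0.26·91.97 + 0.36·242 + 0.38·5.12 = 112.978.
Var(X) = E[X²] − (E[X])² = 112.978 − 49.1681 = 63.8097.

63.810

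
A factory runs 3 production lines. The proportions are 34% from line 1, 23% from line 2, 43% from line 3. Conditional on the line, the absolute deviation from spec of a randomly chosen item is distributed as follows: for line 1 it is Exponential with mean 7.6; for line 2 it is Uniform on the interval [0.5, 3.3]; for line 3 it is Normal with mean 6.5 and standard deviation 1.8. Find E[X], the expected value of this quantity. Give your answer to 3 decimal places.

Component means — 1: 7.6; 2: 1.9; 3: 6.5.
E[X] = 0.34·7.6 + 0.23·1.9 + 0.43·6.5 = 5.816.

5.816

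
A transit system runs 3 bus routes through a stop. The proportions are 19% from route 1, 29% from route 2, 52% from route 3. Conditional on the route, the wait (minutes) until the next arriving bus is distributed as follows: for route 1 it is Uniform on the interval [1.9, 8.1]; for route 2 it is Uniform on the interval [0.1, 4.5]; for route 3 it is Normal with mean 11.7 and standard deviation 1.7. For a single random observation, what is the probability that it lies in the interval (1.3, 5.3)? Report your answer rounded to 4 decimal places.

Conditional on each route, P(1.3 < X < 5.3): 1: 0.548387; 2: 0.727273; 3: 8.33721e-05.
By total probability, P(1.3 < X < 5.3) = 0.19·0.548387 + 0.29·0.727273 + 0.52·8.33721e-05 = 0.315146.

0.3151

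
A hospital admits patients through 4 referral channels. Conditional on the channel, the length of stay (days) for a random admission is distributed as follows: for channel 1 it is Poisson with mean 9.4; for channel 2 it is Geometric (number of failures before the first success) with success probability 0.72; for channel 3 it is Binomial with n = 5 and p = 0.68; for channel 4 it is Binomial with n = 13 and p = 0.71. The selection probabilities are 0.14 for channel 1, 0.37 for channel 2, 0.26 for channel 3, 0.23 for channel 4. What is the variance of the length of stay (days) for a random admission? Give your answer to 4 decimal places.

17.4885

Per component, 1: μ=9.4, E[X²]=97.76; 2: μ=0.388889, E[X²]=0.691358; 3: μ=3.4, E[X²]=12.648; 4: μ=9.23, E[X²]=87.8696.
E[X] = 0.14·9.4 + 0.37·0.388889 + 0.26·3.4 + 0.23·9.23 = 4.46679.
E[X²] = 0.14·97.76 + 0.37·0.691358 + 0.26·12.648 + 0.23·87.8696 = 37.4407.
Var(X) = E[X²] − (E[X])² = 37.4407 − 19.9522 = 17.4885.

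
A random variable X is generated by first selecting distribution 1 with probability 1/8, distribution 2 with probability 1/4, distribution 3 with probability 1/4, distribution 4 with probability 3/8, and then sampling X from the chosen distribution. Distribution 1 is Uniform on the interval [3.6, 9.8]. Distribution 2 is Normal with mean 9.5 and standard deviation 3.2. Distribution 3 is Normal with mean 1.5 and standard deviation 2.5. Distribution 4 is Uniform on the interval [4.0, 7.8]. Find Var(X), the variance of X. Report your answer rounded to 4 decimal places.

13.1242

Per component, 1: μ=6.7, E[X²]=48.0933; 2: μ=9.5, E[X²]=100.49; 3: μ=1.5, E[X²]=8.5; 4: μ=5.9, E[X²]=36.0133.
E[X] = 0.125·6.7 + 0.25·9.5 + 0.25·1.5 + 0.375·5.9 = 5.8.
E[X²] = 0.125·48.0933 + 0.25·100.49 + 0.25·8.5 + 0.375·36.0133 = 46.7642.
Var(X) = E[X²] − (E[X])² = 46.7642 − 33.64 = 13.1242.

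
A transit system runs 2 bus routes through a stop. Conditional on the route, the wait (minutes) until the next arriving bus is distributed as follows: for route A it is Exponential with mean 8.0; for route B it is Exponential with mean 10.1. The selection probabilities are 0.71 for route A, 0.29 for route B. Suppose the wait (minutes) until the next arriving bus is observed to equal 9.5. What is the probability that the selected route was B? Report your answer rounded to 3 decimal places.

Likelihoods f(9.5 | ·): A: 0.0381228; B: 0.0386531.
Posterior ∝ prior × likelihood. Numerator for B: 0.29·0.0386531 = 0.0112094.
Normalizing constant: 0.71·0.0381228 + 0.29·0.0386531 = 0.0382766.
P(B | observation) = 0.0112094 / 0.0382766 = 0.292852.

0.293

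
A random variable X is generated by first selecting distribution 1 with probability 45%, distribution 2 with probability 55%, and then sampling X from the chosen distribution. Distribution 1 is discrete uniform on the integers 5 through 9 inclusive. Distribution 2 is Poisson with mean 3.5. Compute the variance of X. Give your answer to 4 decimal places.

5.8569

Per component, 1: μ=7, E[X²]=51; 2: μ=3.5, E[X²]=15.75.
E[X] = 0.45·7 + 0.55·3.5 = 5.075.
E[X²] = 0.45·51 + 0.55·15.75 = 31.6125.
Var(X) = E[X²] − (E[X])² = 31.6125 − 25.7556 = 5.85687.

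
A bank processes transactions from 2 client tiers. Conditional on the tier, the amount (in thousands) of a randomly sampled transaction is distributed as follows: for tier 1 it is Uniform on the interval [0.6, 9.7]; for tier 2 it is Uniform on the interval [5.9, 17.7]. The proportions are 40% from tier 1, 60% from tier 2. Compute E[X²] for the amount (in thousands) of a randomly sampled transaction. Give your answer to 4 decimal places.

103.8753

For each component E[X²] = Var + (mean)², giving 1: 33.4233; 2: 150.843.
Overall E[X²] = 0.4·33.4233 + 0.6·150.843 = 103.875.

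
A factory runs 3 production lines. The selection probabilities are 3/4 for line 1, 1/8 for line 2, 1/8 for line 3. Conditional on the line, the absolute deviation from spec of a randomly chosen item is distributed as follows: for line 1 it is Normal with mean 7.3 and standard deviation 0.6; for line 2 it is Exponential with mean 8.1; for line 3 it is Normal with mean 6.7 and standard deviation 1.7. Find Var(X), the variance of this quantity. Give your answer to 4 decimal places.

Per component, 1: μ=7.3, E[X²]=53.65; 2: μ=8.1, E[X²]=131.22; 3: μ=6.7, E[X²]=47.78.
E[X] = 0.75·7.3 + 0.125·8.1 + 0.125·6.7 = 7.325.
E[X²] = 0.75·53.65 + 0.125·131.22 + 0.125·47.78 = 62.6125.
Var(X) = E[X²] − (E[X])² = 62.6125 − 53.6556 = 8.95688.

8.9569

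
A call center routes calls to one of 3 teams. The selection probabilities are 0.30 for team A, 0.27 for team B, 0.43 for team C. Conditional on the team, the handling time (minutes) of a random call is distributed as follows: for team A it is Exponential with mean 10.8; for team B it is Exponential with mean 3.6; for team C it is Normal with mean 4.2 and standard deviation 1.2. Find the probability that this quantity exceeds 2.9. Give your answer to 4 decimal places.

0.7201

Conditional on each team, P(X > 2.9): A: 0.764511; B: 0.44684; C: 0.86067.
By total probability, P(X > 2.9) = 0.3·0.764511 + 0.27·0.44684 + 0.43·0.86067 = 0.720088.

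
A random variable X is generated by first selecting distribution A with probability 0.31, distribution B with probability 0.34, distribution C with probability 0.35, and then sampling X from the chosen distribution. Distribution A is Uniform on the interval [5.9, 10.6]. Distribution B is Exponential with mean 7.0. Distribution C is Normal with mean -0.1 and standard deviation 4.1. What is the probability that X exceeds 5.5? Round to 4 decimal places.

Conditional on each component, P(X > 5.5): A: 1; B: 0.455794; C: 0.0859925.
By total probability, P(X > 5.5) = 0.31·1 + 0.34·0.455794 + 0.35·0.0859925 = 0.495067.

0.4951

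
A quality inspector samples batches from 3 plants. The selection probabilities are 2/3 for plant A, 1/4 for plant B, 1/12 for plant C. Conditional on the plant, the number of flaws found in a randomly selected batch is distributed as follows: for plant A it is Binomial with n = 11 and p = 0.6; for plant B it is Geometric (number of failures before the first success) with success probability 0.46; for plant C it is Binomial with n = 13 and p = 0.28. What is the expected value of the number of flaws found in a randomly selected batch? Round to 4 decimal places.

Component means — A: 6.6; B: 1.17391; C: 3.64.
E[X] = 0.666667·6.6 + 0.25·1.17391 + 0.0833333·3.64 = 4.99681.

4.9968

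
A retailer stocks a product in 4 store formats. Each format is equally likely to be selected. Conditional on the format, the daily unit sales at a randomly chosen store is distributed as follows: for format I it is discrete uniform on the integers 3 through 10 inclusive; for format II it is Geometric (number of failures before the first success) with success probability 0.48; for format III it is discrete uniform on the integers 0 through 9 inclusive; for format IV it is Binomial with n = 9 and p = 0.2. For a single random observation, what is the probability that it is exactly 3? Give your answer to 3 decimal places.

Conditional on each format, P(X = 3): I: 0.125; II: 0.0674918; III: 0.1; IV: 0.176161.
By total probability, P(X = 3) = 0.25·0.125 + 0.25·0.0674918 + 0.25·0.1 + 0.25·0.176161 = 0.117163.

0.117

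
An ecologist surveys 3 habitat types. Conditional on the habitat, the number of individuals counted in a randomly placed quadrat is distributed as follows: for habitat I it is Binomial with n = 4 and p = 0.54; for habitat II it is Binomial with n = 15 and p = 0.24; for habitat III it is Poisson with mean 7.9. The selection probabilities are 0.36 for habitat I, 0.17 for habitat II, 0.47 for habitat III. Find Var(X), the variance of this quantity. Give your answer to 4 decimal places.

Per component, I: μ=2.16, E[X²]=5.6592; II: μ=3.6, E[X²]=15.696; III: μ=7.9, E[X²]=70.31.
E[X] = 0.36·2.16 + 0.17·3.6 + 0.47·7.9 = 5.1026.
E[X²] = 0.36·5.6592 + 0.17·15.696 + 0.47·70.31 = 37.7513.
Var(X) = E[X²] − (E[X])² = 37.7513 − 26.0365 = 11.7148.

11.7148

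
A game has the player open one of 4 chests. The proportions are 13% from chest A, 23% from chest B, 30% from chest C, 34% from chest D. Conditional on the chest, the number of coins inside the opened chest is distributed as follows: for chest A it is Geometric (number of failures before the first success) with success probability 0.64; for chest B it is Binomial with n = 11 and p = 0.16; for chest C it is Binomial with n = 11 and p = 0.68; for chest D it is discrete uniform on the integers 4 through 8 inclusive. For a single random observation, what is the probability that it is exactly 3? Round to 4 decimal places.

0.0441

Conditional on each chest, P(X = 3): A: 0.0298598; B: 0.167524; C: 0.00570441; D: 0.
By total probability, P(X = 3) = 0.13·0.0298598 + 0.23·0.167524 + 0.3·0.00570441 + 0.34·0 = 0.0441237.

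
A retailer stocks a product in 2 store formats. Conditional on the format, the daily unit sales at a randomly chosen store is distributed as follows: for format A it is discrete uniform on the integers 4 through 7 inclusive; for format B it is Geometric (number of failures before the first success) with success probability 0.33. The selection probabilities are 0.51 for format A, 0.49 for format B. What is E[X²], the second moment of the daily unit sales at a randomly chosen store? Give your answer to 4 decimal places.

21.0995

For each component E[X²] = Var + (mean)², giving A: 31.5; B: 10.2746.
Overall E[X²] = 0.51·31.5 + 0.49·10.2746 = 21.0995.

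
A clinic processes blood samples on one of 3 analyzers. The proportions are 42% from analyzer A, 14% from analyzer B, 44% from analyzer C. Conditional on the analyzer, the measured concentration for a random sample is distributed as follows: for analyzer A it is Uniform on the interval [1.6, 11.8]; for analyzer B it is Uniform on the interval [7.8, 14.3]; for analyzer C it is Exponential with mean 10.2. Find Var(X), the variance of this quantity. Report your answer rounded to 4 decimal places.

53.3329

Per component, A: μ=6.7, E[X²]=53.56; B: μ=11.05, E[X²]=125.623; C: μ=10.2, E[X²]=208.08.
E[X] = 0.42·6.7 + 0.14·11.05 + 0.44·10.2 = 8.849.
E[X²] = 0.42·53.56 + 0.14·125.623 + 0.44·208.08 = 131.638.
Var(X) = E[X²] − (E[X])² = 131.638 − 78.3048 = 53.3329.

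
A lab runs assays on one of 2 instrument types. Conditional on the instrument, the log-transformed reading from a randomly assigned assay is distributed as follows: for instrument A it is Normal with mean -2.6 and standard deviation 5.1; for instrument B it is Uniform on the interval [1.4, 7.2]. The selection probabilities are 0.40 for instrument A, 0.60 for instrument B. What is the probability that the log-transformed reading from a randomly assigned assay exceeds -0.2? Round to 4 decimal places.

0.7276

Conditional on each instrument, P(X > -0.2): A: 0.318967; B: 1.
By total probability, P(X > -0.2) = 0.4·0.318967 + 0.6·1 = 0.727587.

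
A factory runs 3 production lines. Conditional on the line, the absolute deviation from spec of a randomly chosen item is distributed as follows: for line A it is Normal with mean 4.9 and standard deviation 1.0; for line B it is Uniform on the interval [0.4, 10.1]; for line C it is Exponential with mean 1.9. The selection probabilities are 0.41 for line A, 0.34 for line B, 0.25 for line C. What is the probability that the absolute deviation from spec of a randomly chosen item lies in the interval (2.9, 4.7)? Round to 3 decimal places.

0.260

Conditional on each line, P(2.9 < X < 4.7): A: 0.39799; B: 0.185567; C: 0.133061.
By total probability, P(2.9 < X < 4.7) = 0.41·0.39799 + 0.34·0.185567 + 0.25·0.133061 = 0.259534.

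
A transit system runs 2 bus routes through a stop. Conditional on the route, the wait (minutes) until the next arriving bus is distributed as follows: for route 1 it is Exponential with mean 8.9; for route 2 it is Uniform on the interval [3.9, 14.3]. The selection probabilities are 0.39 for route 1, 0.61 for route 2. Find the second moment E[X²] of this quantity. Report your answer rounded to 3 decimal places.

For each component E[X²] = Var + (mean)², giving 1: 158.42; 2: 91.8233.
Overall E[X²] = 0.39·158.42 + 0.61·91.8233 = 117.796.

117.796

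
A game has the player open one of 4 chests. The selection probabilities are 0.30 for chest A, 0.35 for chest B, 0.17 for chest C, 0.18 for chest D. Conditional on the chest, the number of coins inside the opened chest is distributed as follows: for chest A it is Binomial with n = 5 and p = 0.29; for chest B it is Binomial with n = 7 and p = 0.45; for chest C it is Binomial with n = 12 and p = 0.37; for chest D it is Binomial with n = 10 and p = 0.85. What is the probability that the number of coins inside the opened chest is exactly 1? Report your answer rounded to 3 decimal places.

0.146

Conditional on each chest, P(X = 1): A: 0.368469; B: 0.087194; C: 0.0275505; D: 3.26769e-07.
By total probability, P(X = 1) = 0.3·0.368469 + 0.35·0.087194 + 0.17·0.0275505 + 0.18·3.26769e-07 = 0.145742.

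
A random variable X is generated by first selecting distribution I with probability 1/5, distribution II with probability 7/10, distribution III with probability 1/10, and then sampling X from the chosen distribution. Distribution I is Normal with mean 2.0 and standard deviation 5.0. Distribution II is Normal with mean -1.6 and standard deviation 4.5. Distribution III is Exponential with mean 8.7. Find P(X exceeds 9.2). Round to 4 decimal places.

0.0555

Conditional on each component, P(X > 9.2): I: 0.0749337; II: 0.00819754; III: 0.347333.
By total probability, P(X > 9.2) = 0.2·0.0749337 + 0.7·0.00819754 + 0.1·0.347333 = 0.0554583.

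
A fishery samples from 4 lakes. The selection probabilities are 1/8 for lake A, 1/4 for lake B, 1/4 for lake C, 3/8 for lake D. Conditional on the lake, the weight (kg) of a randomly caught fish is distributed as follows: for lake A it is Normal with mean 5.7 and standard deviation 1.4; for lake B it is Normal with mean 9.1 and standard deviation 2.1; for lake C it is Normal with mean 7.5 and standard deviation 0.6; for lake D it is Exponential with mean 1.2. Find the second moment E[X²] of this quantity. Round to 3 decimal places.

For each component E[X²] = Var + (mean)², giving A: 34.45; B: 87.22; C: 56.61; D: 2.88.
Overall E[X²] = 0.125·34.45 + 0.25·87.22 + 0.25·56.61 + 0.375·2.88 = 41.3438.

41.344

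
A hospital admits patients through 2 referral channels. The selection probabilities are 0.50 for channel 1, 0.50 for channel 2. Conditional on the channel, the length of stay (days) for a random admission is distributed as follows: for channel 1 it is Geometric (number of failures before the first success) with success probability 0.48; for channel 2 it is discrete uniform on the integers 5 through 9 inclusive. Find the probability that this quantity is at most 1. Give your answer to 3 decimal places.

0.365

Conditional on each channel, P(X ≤ 1): 1: 0.7296; 2: 0.
By total probability, P(X ≤ 1) = 0.5·0.7296 + 0.5·0 = 0.3648.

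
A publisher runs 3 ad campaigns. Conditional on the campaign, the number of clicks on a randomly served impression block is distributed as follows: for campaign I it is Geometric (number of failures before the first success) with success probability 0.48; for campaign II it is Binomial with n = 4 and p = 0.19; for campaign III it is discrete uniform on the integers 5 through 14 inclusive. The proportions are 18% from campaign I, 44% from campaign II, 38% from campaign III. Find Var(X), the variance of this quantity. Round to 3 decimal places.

21.438

Per component, I: μ=1.08333, E[X²]=3.43056; II: μ=0.76, E[X²]=1.1932; III: μ=9.5, E[X²]=98.5.
E[X] = 0.18·1.08333 + 0.44·0.76 + 0.38·9.5 = 4.1394.
E[X²] = 0.18·3.43056 + 0.44·1.1932 + 0.38·98.5 = 38.5725.
Var(X) = E[X²] − (E[X])² = 38.5725 − 17.1346 = 21.4379.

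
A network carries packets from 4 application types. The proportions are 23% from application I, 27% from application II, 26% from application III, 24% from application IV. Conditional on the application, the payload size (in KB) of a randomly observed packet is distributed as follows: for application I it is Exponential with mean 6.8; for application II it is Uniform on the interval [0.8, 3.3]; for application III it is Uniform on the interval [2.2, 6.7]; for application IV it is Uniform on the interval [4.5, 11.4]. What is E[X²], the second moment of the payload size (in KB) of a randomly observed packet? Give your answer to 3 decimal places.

For each component E[X²] = Var + (mean)², giving I: 92.48; II: 4.72333; III: 21.49; IV: 67.17.
Overall E[X²] = 0.23·92.48 + 0.27·4.72333 + 0.26·21.49 + 0.24·67.17 = 44.2539.

44.254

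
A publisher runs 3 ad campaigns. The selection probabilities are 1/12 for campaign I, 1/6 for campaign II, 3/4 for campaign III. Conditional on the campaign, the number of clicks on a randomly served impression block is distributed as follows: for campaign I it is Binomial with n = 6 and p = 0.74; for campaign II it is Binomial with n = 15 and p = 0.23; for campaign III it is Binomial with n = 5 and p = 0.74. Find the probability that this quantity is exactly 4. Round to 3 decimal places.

Conditional on each campaign, P(X = 4): I: 0.304064; II: 0.215497; III: 0.389825.
By total probability, P(X = 4) = 0.0833333·0.304064 + 0.166667·0.215497 + 0.75·0.389825 = 0.353624.

0.354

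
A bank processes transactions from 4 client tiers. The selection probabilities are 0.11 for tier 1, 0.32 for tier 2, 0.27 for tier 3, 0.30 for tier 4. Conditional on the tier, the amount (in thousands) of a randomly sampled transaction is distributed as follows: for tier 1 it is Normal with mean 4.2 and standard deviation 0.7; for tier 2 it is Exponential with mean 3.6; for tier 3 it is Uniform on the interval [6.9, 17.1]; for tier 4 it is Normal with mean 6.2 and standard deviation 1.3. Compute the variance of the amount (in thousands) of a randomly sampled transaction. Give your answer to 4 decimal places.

Per component, 1: μ=4.2, E[X²]=18.13; 2: μ=3.6, E[X²]=25.92; 3: μ=12, E[X²]=152.67; 4: μ=6.2, E[X²]=40.13.
E[X] = 0.11·4.2 + 0.32·3.6 + 0.27·12 + 0.3·6.2 = 6.714.
E[X²] = 0.11·18.13 + 0.32·25.92 + 0.27·152.67 + 0.3·40.13 = 63.5486.
Var(X) = E[X²] − (E[X])² = 63.5486 − 45.0778 = 18.4708.

18.4708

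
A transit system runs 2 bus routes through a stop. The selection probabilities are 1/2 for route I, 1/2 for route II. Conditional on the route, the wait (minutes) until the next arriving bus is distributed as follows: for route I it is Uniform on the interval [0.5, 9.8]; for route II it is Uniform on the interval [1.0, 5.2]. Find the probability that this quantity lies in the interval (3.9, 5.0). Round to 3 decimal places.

0.190

Conditional on each route, P(3.9 < X < 5.0): I: 0.11828; II: 0.261905.
By total probability, P(3.9 < X < 5.0) = 0.5·0.11828 + 0.5·0.261905 = 0.190092.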